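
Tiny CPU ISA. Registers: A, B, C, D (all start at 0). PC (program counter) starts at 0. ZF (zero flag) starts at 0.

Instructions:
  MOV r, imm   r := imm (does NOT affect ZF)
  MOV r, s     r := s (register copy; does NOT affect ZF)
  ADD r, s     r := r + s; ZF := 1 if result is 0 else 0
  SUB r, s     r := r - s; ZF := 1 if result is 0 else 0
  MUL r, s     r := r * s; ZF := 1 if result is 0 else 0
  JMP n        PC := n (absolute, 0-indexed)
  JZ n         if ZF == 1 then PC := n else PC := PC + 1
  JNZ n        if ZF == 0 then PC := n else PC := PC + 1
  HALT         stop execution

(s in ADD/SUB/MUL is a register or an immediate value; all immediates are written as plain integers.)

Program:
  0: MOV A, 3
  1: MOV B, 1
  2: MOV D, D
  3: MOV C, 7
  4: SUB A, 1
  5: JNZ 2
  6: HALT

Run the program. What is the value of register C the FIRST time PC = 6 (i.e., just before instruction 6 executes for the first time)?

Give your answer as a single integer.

Step 1: PC=0 exec 'MOV A, 3'. After: A=3 B=0 C=0 D=0 ZF=0 PC=1
Step 2: PC=1 exec 'MOV B, 1'. After: A=3 B=1 C=0 D=0 ZF=0 PC=2
Step 3: PC=2 exec 'MOV D, D'. After: A=3 B=1 C=0 D=0 ZF=0 PC=3
Step 4: PC=3 exec 'MOV C, 7'. After: A=3 B=1 C=7 D=0 ZF=0 PC=4
Step 5: PC=4 exec 'SUB A, 1'. After: A=2 B=1 C=7 D=0 ZF=0 PC=5
Step 6: PC=5 exec 'JNZ 2'. After: A=2 B=1 C=7 D=0 ZF=0 PC=2
Step 7: PC=2 exec 'MOV D, D'. After: A=2 B=1 C=7 D=0 ZF=0 PC=3
Step 8: PC=3 exec 'MOV C, 7'. After: A=2 B=1 C=7 D=0 ZF=0 PC=4
Step 9: PC=4 exec 'SUB A, 1'. After: A=1 B=1 C=7 D=0 ZF=0 PC=5
Step 10: PC=5 exec 'JNZ 2'. After: A=1 B=1 C=7 D=0 ZF=0 PC=2
Step 11: PC=2 exec 'MOV D, D'. After: A=1 B=1 C=7 D=0 ZF=0 PC=3
Step 12: PC=3 exec 'MOV C, 7'. After: A=1 B=1 C=7 D=0 ZF=0 PC=4
Step 13: PC=4 exec 'SUB A, 1'. After: A=0 B=1 C=7 D=0 ZF=1 PC=5
Step 14: PC=5 exec 'JNZ 2'. After: A=0 B=1 C=7 D=0 ZF=1 PC=6
First time PC=6: C=7

7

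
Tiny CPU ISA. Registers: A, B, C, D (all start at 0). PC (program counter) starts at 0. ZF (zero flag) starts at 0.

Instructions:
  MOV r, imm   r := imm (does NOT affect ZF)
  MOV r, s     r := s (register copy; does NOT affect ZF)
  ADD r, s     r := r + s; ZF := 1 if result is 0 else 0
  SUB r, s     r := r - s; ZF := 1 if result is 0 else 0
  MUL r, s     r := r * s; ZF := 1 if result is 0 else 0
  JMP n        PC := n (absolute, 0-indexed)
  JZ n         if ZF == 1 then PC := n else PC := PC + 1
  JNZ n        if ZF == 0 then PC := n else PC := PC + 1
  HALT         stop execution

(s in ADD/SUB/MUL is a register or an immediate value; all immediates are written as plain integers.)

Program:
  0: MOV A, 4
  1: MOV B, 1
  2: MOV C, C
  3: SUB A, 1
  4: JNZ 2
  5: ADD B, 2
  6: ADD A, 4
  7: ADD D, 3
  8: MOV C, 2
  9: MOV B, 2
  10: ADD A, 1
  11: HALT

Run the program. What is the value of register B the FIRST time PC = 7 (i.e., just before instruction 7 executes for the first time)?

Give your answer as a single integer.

Step 1: PC=0 exec 'MOV A, 4'. After: A=4 B=0 C=0 D=0 ZF=0 PC=1
Step 2: PC=1 exec 'MOV B, 1'. After: A=4 B=1 C=0 D=0 ZF=0 PC=2
Step 3: PC=2 exec 'MOV C, C'. After: A=4 B=1 C=0 D=0 ZF=0 PC=3
Step 4: PC=3 exec 'SUB A, 1'. After: A=3 B=1 C=0 D=0 ZF=0 PC=4
Step 5: PC=4 exec 'JNZ 2'. After: A=3 B=1 C=0 D=0 ZF=0 PC=2
Step 6: PC=2 exec 'MOV C, C'. After: A=3 B=1 C=0 D=0 ZF=0 PC=3
Step 7: PC=3 exec 'SUB A, 1'. After: A=2 B=1 C=0 D=0 ZF=0 PC=4
Step 8: PC=4 exec 'JNZ 2'. After: A=2 B=1 C=0 D=0 ZF=0 PC=2
Step 9: PC=2 exec 'MOV C, C'. After: A=2 B=1 C=0 D=0 ZF=0 PC=3
Step 10: PC=3 exec 'SUB A, 1'. After: A=1 B=1 C=0 D=0 ZF=0 PC=4
Step 11: PC=4 exec 'JNZ 2'. After: A=1 B=1 C=0 D=0 ZF=0 PC=2
Step 12: PC=2 exec 'MOV C, C'. After: A=1 B=1 C=0 D=0 ZF=0 PC=3
Step 13: PC=3 exec 'SUB A, 1'. After: A=0 B=1 C=0 D=0 ZF=1 PC=4
Step 14: PC=4 exec 'JNZ 2'. After: A=0 B=1 C=0 D=0 ZF=1 PC=5
Step 15: PC=5 exec 'ADD B, 2'. After: A=0 B=3 C=0 D=0 ZF=0 PC=6
Step 16: PC=6 exec 'ADD A, 4'. After: A=4 B=3 C=0 D=0 ZF=0 PC=7
First time PC=7: B=3

3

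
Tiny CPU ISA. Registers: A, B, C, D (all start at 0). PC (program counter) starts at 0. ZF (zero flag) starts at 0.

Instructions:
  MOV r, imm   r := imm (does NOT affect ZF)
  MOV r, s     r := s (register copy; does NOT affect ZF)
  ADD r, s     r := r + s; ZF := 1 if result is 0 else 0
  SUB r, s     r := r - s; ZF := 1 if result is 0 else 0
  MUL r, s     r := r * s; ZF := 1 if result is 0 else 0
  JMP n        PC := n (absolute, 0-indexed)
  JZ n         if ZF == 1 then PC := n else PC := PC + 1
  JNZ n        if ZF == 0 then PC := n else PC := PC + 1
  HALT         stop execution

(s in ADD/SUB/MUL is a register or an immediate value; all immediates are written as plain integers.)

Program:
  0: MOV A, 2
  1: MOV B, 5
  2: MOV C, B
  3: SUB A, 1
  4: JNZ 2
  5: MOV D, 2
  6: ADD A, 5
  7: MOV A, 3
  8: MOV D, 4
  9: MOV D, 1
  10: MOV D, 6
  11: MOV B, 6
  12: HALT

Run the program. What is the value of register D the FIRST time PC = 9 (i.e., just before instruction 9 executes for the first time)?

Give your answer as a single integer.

Step 1: PC=0 exec 'MOV A, 2'. After: A=2 B=0 C=0 D=0 ZF=0 PC=1
Step 2: PC=1 exec 'MOV B, 5'. After: A=2 B=5 C=0 D=0 ZF=0 PC=2
Step 3: PC=2 exec 'MOV C, B'. After: A=2 B=5 C=5 D=0 ZF=0 PC=3
Step 4: PC=3 exec 'SUB A, 1'. After: A=1 B=5 C=5 D=0 ZF=0 PC=4
Step 5: PC=4 exec 'JNZ 2'. After: A=1 B=5 C=5 D=0 ZF=0 PC=2
Step 6: PC=2 exec 'MOV C, B'. After: A=1 B=5 C=5 D=0 ZF=0 PC=3
Step 7: PC=3 exec 'SUB A, 1'. After: A=0 B=5 C=5 D=0 ZF=1 PC=4
Step 8: PC=4 exec 'JNZ 2'. After: A=0 B=5 C=5 D=0 ZF=1 PC=5
Step 9: PC=5 exec 'MOV D, 2'. After: A=0 B=5 C=5 D=2 ZF=1 PC=6
Step 10: PC=6 exec 'ADD A, 5'. After: A=5 B=5 C=5 D=2 ZF=0 PC=7
Step 11: PC=7 exec 'MOV A, 3'. After: A=3 B=5 C=5 D=2 ZF=0 PC=8
Step 12: PC=8 exec 'MOV D, 4'. After: A=3 B=5 C=5 D=4 ZF=0 PC=9
First time PC=9: D=4

4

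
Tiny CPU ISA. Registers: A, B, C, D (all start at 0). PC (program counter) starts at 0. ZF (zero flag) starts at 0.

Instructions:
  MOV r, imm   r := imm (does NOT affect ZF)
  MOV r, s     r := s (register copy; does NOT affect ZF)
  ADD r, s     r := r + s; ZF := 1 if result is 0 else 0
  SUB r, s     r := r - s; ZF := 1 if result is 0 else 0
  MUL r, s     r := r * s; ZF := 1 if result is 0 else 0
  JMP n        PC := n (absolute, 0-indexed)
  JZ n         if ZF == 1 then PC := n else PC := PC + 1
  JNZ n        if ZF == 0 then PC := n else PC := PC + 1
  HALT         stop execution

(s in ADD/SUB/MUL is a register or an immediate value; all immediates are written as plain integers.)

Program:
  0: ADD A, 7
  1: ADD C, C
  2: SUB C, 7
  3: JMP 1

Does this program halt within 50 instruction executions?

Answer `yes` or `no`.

Answer: no

Derivation:
Step 1: PC=0 exec 'ADD A, 7'. After: A=7 B=0 C=0 D=0 ZF=0 PC=1
Step 2: PC=1 exec 'ADD C, C'. After: A=7 B=0 C=0 D=0 ZF=1 PC=2
Step 3: PC=2 exec 'SUB C, 7'. After: A=7 B=0 C=-7 D=0 ZF=0 PC=3
Step 4: PC=3 exec 'JMP 1'. After: A=7 B=0 C=-7 D=0 ZF=0 PC=1
Step 5: PC=1 exec 'ADD C, C'. After: A=7 B=0 C=-14 D=0 ZF=0 PC=2
Step 6: PC=2 exec 'SUB C, 7'. After: A=7 B=0 C=-21 D=0 ZF=0 PC=3
Step 7: PC=3 exec 'JMP 1'. After: A=7 B=0 C=-21 D=0 ZF=0 PC=1
Step 8: PC=1 exec 'ADD C, C'. After: A=7 B=0 C=-42 D=0 ZF=0 PC=2
Step 9: PC=2 exec 'SUB C, 7'. After: A=7 B=0 C=-49 D=0 ZF=0 PC=3
Step 10: PC=3 exec 'JMP 1'. After: A=7 B=0 C=-49 D=0 ZF=0 PC=1
Step 11: PC=1 exec 'ADD C, C'. After: A=7 B=0 C=-98 D=0 ZF=0 PC=2
Step 12: PC=2 exec 'SUB C, 7'. After: A=7 B=0 C=-105 D=0 ZF=0 PC=3
Step 13: PC=3 exec 'JMP 1'. After: A=7 B=0 C=-105 D=0 ZF=0 PC=1
Step 14: PC=1 exec 'ADD C, C'. After: A=7 B=0 C=-210 D=0 ZF=0 PC=2
Step 15: PC=2 exec 'SUB C, 7'. After: A=7 B=0 C=-217 D=0 ZF=0 PC=3
After 50 steps: not halted. PC revisits the same instructions with no path to HALT; will never halt.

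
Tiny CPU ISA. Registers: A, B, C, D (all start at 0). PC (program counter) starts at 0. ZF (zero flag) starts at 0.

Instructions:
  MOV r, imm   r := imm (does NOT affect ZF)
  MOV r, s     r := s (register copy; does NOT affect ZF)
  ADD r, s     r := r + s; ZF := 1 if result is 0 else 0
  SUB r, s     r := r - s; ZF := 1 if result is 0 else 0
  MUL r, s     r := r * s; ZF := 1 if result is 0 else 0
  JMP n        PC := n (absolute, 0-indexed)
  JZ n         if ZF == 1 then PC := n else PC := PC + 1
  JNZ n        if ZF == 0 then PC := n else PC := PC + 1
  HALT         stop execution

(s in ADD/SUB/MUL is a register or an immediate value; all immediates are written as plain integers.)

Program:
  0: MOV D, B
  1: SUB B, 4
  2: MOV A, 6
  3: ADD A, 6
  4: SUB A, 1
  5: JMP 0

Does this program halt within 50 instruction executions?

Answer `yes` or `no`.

Step 1: PC=0 exec 'MOV D, B'. After: A=0 B=0 C=0 D=0 ZF=0 PC=1
Step 2: PC=1 exec 'SUB B, 4'. After: A=0 B=-4 C=0 D=0 ZF=0 PC=2
Step 3: PC=2 exec 'MOV A, 6'. After: A=6 B=-4 C=0 D=0 ZF=0 PC=3
Step 4: PC=3 exec 'ADD A, 6'. After: A=12 B=-4 C=0 D=0 ZF=0 PC=4
Step 5: PC=4 exec 'SUB A, 1'. After: A=11 B=-4 C=0 D=0 ZF=0 PC=5
Step 6: PC=5 exec 'JMP 0'. After: A=11 B=-4 C=0 D=0 ZF=0 PC=0
Step 7: PC=0 exec 'MOV D, B'. After: A=11 B=-4 C=0 D=-4 ZF=0 PC=1
Step 8: PC=1 exec 'SUB B, 4'. After: A=11 B=-8 C=0 D=-4 ZF=0 PC=2
Step 9: PC=2 exec 'MOV A, 6'. After: A=6 B=-8 C=0 D=-4 ZF=0 PC=3
Step 10: PC=3 exec 'ADD A, 6'. After: A=12 B=-8 C=0 D=-4 ZF=0 PC=4
Step 11: PC=4 exec 'SUB A, 1'. After: A=11 B=-8 C=0 D=-4 ZF=0 PC=5
Step 12: PC=5 exec 'JMP 0'. After: A=11 B=-8 C=0 D=-4 ZF=0 PC=0
Step 13: PC=0 exec 'MOV D, B'. After: A=11 B=-8 C=0 D=-8 ZF=0 PC=1
Step 14: PC=1 exec 'SUB B, 4'. After: A=11 B=-12 C=0 D=-8 ZF=0 PC=2
Step 15: PC=2 exec 'MOV A, 6'. After: A=6 B=-12 C=0 D=-8 ZF=0 PC=3
After 50 steps: not halted. PC revisits the same instructions with no path to HALT; will never halt.

Answer: no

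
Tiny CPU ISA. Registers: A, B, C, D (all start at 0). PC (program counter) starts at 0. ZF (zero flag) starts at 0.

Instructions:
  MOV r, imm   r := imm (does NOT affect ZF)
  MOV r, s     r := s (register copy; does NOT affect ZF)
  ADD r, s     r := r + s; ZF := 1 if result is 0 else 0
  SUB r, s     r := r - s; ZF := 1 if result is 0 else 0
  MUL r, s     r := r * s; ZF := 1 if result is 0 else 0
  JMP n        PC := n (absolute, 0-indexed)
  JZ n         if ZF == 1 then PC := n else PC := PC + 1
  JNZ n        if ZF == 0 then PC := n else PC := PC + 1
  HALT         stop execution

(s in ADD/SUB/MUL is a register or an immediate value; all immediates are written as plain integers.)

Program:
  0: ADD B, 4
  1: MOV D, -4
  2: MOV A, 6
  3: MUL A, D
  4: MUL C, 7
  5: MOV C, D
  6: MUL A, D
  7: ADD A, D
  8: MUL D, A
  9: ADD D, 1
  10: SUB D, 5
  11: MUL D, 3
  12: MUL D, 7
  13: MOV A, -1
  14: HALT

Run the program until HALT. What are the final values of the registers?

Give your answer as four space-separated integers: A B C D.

Answer: -1 4 -4 -7812

Derivation:
Step 1: PC=0 exec 'ADD B, 4'. After: A=0 B=4 C=0 D=0 ZF=0 PC=1
Step 2: PC=1 exec 'MOV D, -4'. After: A=0 B=4 C=0 D=-4 ZF=0 PC=2
Step 3: PC=2 exec 'MOV A, 6'. After: A=6 B=4 C=0 D=-4 ZF=0 PC=3
Step 4: PC=3 exec 'MUL A, D'. After: A=-24 B=4 C=0 D=-4 ZF=0 PC=4
Step 5: PC=4 exec 'MUL C, 7'. After: A=-24 B=4 C=0 D=-4 ZF=1 PC=5
Step 6: PC=5 exec 'MOV C, D'. After: A=-24 B=4 C=-4 D=-4 ZF=1 PC=6
Step 7: PC=6 exec 'MUL A, D'. After: A=96 B=4 C=-4 D=-4 ZF=0 PC=7
Step 8: PC=7 exec 'ADD A, D'. After: A=92 B=4 C=-4 D=-4 ZF=0 PC=8
Step 9: PC=8 exec 'MUL D, A'. After: A=92 B=4 C=-4 D=-368 ZF=0 PC=9
Step 10: PC=9 exec 'ADD D, 1'. After: A=92 B=4 C=-4 D=-367 ZF=0 PC=10
Step 11: PC=10 exec 'SUB D, 5'. After: A=92 B=4 C=-4 D=-372 ZF=0 PC=11
Step 12: PC=11 exec 'MUL D, 3'. After: A=92 B=4 C=-4 D=-1116 ZF=0 PC=12
Step 13: PC=12 exec 'MUL D, 7'. After: A=92 B=4 C=-4 D=-7812 ZF=0 PC=13
Step 14: PC=13 exec 'MOV A, -1'. After: A=-1 B=4 C=-4 D=-7812 ZF=0 PC=14
Step 15: PC=14 exec 'HALT'. After: A=-1 B=4 C=-4 D=-7812 ZF=0 PC=14 HALTED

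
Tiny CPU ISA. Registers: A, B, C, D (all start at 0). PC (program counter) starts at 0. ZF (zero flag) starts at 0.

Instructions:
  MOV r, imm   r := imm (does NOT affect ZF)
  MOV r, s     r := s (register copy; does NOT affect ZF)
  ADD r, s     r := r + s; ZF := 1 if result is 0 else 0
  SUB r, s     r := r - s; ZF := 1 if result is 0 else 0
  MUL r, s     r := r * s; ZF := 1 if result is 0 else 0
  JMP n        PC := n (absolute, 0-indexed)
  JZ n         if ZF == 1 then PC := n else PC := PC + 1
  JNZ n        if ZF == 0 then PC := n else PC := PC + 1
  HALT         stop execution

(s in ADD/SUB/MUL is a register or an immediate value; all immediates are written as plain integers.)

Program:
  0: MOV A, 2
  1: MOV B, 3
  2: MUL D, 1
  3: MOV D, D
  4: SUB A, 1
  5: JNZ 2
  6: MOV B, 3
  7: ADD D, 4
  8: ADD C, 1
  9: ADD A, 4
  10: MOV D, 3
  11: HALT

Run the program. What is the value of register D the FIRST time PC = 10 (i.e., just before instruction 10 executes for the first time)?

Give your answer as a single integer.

Step 1: PC=0 exec 'MOV A, 2'. After: A=2 B=0 C=0 D=0 ZF=0 PC=1
Step 2: PC=1 exec 'MOV B, 3'. After: A=2 B=3 C=0 D=0 ZF=0 PC=2
Step 3: PC=2 exec 'MUL D, 1'. After: A=2 B=3 C=0 D=0 ZF=1 PC=3
Step 4: PC=3 exec 'MOV D, D'. After: A=2 B=3 C=0 D=0 ZF=1 PC=4
Step 5: PC=4 exec 'SUB A, 1'. After: A=1 B=3 C=0 D=0 ZF=0 PC=5
Step 6: PC=5 exec 'JNZ 2'. After: A=1 B=3 C=0 D=0 ZF=0 PC=2
Step 7: PC=2 exec 'MUL D, 1'. After: A=1 B=3 C=0 D=0 ZF=1 PC=3
Step 8: PC=3 exec 'MOV D, D'. After: A=1 B=3 C=0 D=0 ZF=1 PC=4
Step 9: PC=4 exec 'SUB A, 1'. After: A=0 B=3 C=0 D=0 ZF=1 PC=5
Step 10: PC=5 exec 'JNZ 2'. After: A=0 B=3 C=0 D=0 ZF=1 PC=6
Step 11: PC=6 exec 'MOV B, 3'. After: A=0 B=3 C=0 D=0 ZF=1 PC=7
Step 12: PC=7 exec 'ADD D, 4'. After: A=0 B=3 C=0 D=4 ZF=0 PC=8
Step 13: PC=8 exec 'ADD C, 1'. After: A=0 B=3 C=1 D=4 ZF=0 PC=9
Step 14: PC=9 exec 'ADD A, 4'. After: A=4 B=3 C=1 D=4 ZF=0 PC=10
First time PC=10: D=4

4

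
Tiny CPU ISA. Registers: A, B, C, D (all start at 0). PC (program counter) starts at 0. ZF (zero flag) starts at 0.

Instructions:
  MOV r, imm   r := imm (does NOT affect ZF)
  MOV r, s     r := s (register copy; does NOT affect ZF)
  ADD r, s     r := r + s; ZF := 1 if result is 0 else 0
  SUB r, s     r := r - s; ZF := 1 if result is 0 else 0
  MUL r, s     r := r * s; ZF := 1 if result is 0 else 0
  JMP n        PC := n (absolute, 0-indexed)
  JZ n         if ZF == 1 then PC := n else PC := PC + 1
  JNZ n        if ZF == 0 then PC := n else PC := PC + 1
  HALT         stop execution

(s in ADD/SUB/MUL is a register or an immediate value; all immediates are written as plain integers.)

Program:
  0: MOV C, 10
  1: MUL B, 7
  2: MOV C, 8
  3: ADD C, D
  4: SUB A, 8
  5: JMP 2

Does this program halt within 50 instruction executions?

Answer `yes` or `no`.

Answer: no

Derivation:
Step 1: PC=0 exec 'MOV C, 10'. After: A=0 B=0 C=10 D=0 ZF=0 PC=1
Step 2: PC=1 exec 'MUL B, 7'. After: A=0 B=0 C=10 D=0 ZF=1 PC=2
Step 3: PC=2 exec 'MOV C, 8'. After: A=0 B=0 C=8 D=0 ZF=1 PC=3
Step 4: PC=3 exec 'ADD C, D'. After: A=0 B=0 C=8 D=0 ZF=0 PC=4
Step 5: PC=4 exec 'SUB A, 8'. After: A=-8 B=0 C=8 D=0 ZF=0 PC=5
Step 6: PC=5 exec 'JMP 2'. After: A=-8 B=0 C=8 D=0 ZF=0 PC=2
Step 7: PC=2 exec 'MOV C, 8'. After: A=-8 B=0 C=8 D=0 ZF=0 PC=3
Step 8: PC=3 exec 'ADD C, D'. After: A=-8 B=0 C=8 D=0 ZF=0 PC=4
Step 9: PC=4 exec 'SUB A, 8'. After: A=-16 B=0 C=8 D=0 ZF=0 PC=5
Step 10: PC=5 exec 'JMP 2'. After: A=-16 B=0 C=8 D=0 ZF=0 PC=2
Step 11: PC=2 exec 'MOV C, 8'. After: A=-16 B=0 C=8 D=0 ZF=0 PC=3
Step 12: PC=3 exec 'ADD C, D'. After: A=-16 B=0 C=8 D=0 ZF=0 PC=4
Step 13: PC=4 exec 'SUB A, 8'. After: A=-24 B=0 C=8 D=0 ZF=0 PC=5
Step 14: PC=5 exec 'JMP 2'. After: A=-24 B=0 C=8 D=0 ZF=0 PC=2
Step 15: PC=2 exec 'MOV C, 8'. After: A=-24 B=0 C=8 D=0 ZF=0 PC=3
After 50 steps: not halted. PC revisits the same instructions with no path to HALT; will never halt.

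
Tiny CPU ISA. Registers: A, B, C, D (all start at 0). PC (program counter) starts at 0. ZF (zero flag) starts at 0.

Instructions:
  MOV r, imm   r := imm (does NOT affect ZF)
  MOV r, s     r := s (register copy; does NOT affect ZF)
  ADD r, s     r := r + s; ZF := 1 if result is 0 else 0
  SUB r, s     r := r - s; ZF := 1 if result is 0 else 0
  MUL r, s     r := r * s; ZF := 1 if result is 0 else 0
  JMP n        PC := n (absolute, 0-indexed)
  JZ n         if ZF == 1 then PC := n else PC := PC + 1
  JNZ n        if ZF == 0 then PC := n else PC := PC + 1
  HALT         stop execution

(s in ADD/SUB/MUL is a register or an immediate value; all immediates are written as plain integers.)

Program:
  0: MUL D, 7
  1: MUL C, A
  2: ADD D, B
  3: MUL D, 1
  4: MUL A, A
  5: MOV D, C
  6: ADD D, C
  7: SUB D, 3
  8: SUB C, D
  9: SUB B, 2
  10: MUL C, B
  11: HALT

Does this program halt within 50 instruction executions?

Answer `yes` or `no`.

Step 1: PC=0 exec 'MUL D, 7'. After: A=0 B=0 C=0 D=0 ZF=1 PC=1
Step 2: PC=1 exec 'MUL C, A'. After: A=0 B=0 C=0 D=0 ZF=1 PC=2
Step 3: PC=2 exec 'ADD D, B'. After: A=0 B=0 C=0 D=0 ZF=1 PC=3
Step 4: PC=3 exec 'MUL D, 1'. After: A=0 B=0 C=0 D=0 ZF=1 PC=4
Step 5: PC=4 exec 'MUL A, A'. After: A=0 B=0 C=0 D=0 ZF=1 PC=5
Step 6: PC=5 exec 'MOV D, C'. After: A=0 B=0 C=0 D=0 ZF=1 PC=6
Step 7: PC=6 exec 'ADD D, C'. After: A=0 B=0 C=0 D=0 ZF=1 PC=7
Step 8: PC=7 exec 'SUB D, 3'. After: A=0 B=0 C=0 D=-3 ZF=0 PC=8
Step 9: PC=8 exec 'SUB C, D'. After: A=0 B=0 C=3 D=-3 ZF=0 PC=9
Step 10: PC=9 exec 'SUB B, 2'. After: A=0 B=-2 C=3 D=-3 ZF=0 PC=10
Step 11: PC=10 exec 'MUL C, B'. After: A=0 B=-2 C=-6 D=-3 ZF=0 PC=11
Step 12: PC=11 exec 'HALT'. After: A=0 B=-2 C=-6 D=-3 ZF=0 PC=11 HALTED

Answer: yes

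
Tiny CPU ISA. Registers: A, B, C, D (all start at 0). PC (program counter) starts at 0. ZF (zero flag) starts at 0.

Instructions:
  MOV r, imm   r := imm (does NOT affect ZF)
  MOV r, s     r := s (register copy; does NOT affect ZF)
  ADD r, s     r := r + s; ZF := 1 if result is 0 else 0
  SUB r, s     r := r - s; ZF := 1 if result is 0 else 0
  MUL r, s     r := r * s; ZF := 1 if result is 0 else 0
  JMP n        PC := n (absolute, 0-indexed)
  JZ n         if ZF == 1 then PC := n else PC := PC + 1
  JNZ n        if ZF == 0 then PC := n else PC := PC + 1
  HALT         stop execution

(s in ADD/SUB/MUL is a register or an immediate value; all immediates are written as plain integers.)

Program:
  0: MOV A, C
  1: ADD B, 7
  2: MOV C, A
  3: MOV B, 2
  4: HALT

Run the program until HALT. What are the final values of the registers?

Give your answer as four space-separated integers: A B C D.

Answer: 0 2 0 0

Derivation:
Step 1: PC=0 exec 'MOV A, C'. After: A=0 B=0 C=0 D=0 ZF=0 PC=1
Step 2: PC=1 exec 'ADD B, 7'. After: A=0 B=7 C=0 D=0 ZF=0 PC=2
Step 3: PC=2 exec 'MOV C, A'. After: A=0 B=7 C=0 D=0 ZF=0 PC=3
Step 4: PC=3 exec 'MOV B, 2'. After: A=0 B=2 C=0 D=0 ZF=0 PC=4
Step 5: PC=4 exec 'HALT'. After: A=0 B=2 C=0 D=0 ZF=0 PC=4 HALTED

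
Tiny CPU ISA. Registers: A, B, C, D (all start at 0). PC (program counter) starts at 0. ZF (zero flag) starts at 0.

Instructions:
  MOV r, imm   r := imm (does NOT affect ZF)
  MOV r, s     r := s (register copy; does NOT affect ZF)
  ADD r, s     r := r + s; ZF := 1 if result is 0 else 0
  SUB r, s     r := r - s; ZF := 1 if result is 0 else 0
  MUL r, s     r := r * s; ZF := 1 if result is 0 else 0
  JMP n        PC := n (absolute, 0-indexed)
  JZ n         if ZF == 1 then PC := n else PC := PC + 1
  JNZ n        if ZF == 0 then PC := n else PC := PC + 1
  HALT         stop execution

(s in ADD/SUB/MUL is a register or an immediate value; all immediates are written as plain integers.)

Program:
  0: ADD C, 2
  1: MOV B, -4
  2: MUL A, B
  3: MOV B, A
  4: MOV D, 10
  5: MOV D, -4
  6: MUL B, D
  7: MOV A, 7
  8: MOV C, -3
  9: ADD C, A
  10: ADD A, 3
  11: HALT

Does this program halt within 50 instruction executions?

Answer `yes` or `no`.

Answer: yes

Derivation:
Step 1: PC=0 exec 'ADD C, 2'. After: A=0 B=0 C=2 D=0 ZF=0 PC=1
Step 2: PC=1 exec 'MOV B, -4'. After: A=0 B=-4 C=2 D=0 ZF=0 PC=2
Step 3: PC=2 exec 'MUL A, B'. After: A=0 B=-4 C=2 D=0 ZF=1 PC=3
Step 4: PC=3 exec 'MOV B, A'. After: A=0 B=0 C=2 D=0 ZF=1 PC=4
Step 5: PC=4 exec 'MOV D, 10'. After: A=0 B=0 C=2 D=10 ZF=1 PC=5
Step 6: PC=5 exec 'MOV D, -4'. After: A=0 B=0 C=2 D=-4 ZF=1 PC=6
Step 7: PC=6 exec 'MUL B, D'. After: A=0 B=0 C=2 D=-4 ZF=1 PC=7
Step 8: PC=7 exec 'MOV A, 7'. After: A=7 B=0 C=2 D=-4 ZF=1 PC=8
Step 9: PC=8 exec 'MOV C, -3'. After: A=7 B=0 C=-3 D=-4 ZF=1 PC=9
Step 10: PC=9 exec 'ADD C, A'. After: A=7 B=0 C=4 D=-4 ZF=0 PC=10
Step 11: PC=10 exec 'ADD A, 3'. After: A=10 B=0 C=4 D=-4 ZF=0 PC=11
Step 12: PC=11 exec 'HALT'. After: A=10 B=0 C=4 D=-4 ZF=0 PC=11 HALTED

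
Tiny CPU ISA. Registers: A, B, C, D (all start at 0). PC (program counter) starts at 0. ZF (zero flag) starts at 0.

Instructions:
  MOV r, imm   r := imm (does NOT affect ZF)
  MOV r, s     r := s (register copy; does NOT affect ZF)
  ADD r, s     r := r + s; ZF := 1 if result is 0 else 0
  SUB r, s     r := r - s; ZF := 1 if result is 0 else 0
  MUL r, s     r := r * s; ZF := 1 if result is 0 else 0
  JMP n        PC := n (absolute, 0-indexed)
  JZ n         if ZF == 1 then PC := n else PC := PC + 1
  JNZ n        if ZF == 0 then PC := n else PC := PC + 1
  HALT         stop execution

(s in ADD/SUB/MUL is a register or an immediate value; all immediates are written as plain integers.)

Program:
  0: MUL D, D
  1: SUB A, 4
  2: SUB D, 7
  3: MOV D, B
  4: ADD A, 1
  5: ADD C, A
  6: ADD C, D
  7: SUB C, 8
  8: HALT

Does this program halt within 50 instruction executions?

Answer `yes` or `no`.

Step 1: PC=0 exec 'MUL D, D'. After: A=0 B=0 C=0 D=0 ZF=1 PC=1
Step 2: PC=1 exec 'SUB A, 4'. After: A=-4 B=0 C=0 D=0 ZF=0 PC=2
Step 3: PC=2 exec 'SUB D, 7'. After: A=-4 B=0 C=0 D=-7 ZF=0 PC=3
Step 4: PC=3 exec 'MOV D, B'. After: A=-4 B=0 C=0 D=0 ZF=0 PC=4
Step 5: PC=4 exec 'ADD A, 1'. After: A=-3 B=0 C=0 D=0 ZF=0 PC=5
Step 6: PC=5 exec 'ADD C, A'. After: A=-3 B=0 C=-3 D=0 ZF=0 PC=6
Step 7: PC=6 exec 'ADD C, D'. After: A=-3 B=0 C=-3 D=0 ZF=0 PC=7
Step 8: PC=7 exec 'SUB C, 8'. After: A=-3 B=0 C=-11 D=0 ZF=0 PC=8
Step 9: PC=8 exec 'HALT'. After: A=-3 B=0 C=-11 D=0 ZF=0 PC=8 HALTED

Answer: yes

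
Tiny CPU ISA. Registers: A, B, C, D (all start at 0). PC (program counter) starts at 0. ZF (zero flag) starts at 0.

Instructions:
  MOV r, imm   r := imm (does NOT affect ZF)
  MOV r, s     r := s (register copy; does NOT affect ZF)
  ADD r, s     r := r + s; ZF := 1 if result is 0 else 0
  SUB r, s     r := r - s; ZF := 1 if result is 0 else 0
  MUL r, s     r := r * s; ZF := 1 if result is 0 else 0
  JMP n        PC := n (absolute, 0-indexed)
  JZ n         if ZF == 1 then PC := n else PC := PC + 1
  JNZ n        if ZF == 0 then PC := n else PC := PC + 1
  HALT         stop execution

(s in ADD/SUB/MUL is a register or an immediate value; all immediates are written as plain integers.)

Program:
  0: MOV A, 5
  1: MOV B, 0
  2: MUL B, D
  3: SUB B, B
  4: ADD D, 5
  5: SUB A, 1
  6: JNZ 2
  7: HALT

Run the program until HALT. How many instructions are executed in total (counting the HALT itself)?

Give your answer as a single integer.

Answer: 28

Derivation:
Step 1: PC=0 exec 'MOV A, 5'. After: A=5 B=0 C=0 D=0 ZF=0 PC=1
Step 2: PC=1 exec 'MOV B, 0'. After: A=5 B=0 C=0 D=0 ZF=0 PC=2
Step 3: PC=2 exec 'MUL B, D'. After: A=5 B=0 C=0 D=0 ZF=1 PC=3
Step 4: PC=3 exec 'SUB B, B'. After: A=5 B=0 C=0 D=0 ZF=1 PC=4
Step 5: PC=4 exec 'ADD D, 5'. After: A=5 B=0 C=0 D=5 ZF=0 PC=5
Step 6: PC=5 exec 'SUB A, 1'. After: A=4 B=0 C=0 D=5 ZF=0 PC=6
Step 7: PC=6 exec 'JNZ 2'. After: A=4 B=0 C=0 D=5 ZF=0 PC=2
Step 8: PC=2 exec 'MUL B, D'. After: A=4 B=0 C=0 D=5 ZF=1 PC=3
Step 9: PC=3 exec 'SUB B, B'. After: A=4 B=0 C=0 D=5 ZF=1 PC=4
Step 10: PC=4 exec 'ADD D, 5'. After: A=4 B=0 C=0 D=10 ZF=0 PC=5
Step 11: PC=5 exec 'SUB A, 1'. After: A=3 B=0 C=0 D=10 ZF=0 PC=6
Step 12: PC=6 exec 'JNZ 2'. After: A=3 B=0 C=0 D=10 ZF=0 PC=2
Step 13: PC=2 exec 'MUL B, D'. After: A=3 B=0 C=0 D=10 ZF=1 PC=3
Step 14: PC=3 exec 'SUB B, B'. After: A=3 B=0 C=0 D=10 ZF=1 PC=4
Step 15: PC=4 exec 'ADD D, 5'. After: A=3 B=0 C=0 D=15 ZF=0 PC=5
Step 16: PC=5 exec 'SUB A, 1'. After: A=2 B=0 C=0 D=15 ZF=0 PC=6
Step 17: PC=6 exec 'JNZ 2'. After: A=2 B=0 C=0 D=15 ZF=0 PC=2
Step 18: PC=2 exec 'MUL B, D'. After: A=2 B=0 C=0 D=15 ZF=1 PC=3
Step 19: PC=3 exec 'SUB B, B'. After: A=2 B=0 C=0 D=15 ZF=1 PC=4
Step 20: PC=4 exec 'ADD D, 5'. After: A=2 B=0 C=0 D=20 ZF=0 PC=5
Step 21: PC=5 exec 'SUB A, 1'. After: A=1 B=0 C=0 D=20 ZF=0 PC=6
Step 22: PC=6 exec 'JNZ 2'. After: A=1 B=0 C=0 D=20 ZF=0 PC=2
Step 23: PC=2 exec 'MUL B, D'. After: A=1 B=0 C=0 D=20 ZF=1 PC=3
Step 24: PC=3 exec 'SUB B, B'. After: A=1 B=0 C=0 D=20 ZF=1 PC=4
Step 25: PC=4 exec 'ADD D, 5'. After: A=1 B=0 C=0 D=25 ZF=0 PC=5
Step 26: PC=5 exec 'SUB A, 1'. After: A=0 B=0 C=0 D=25 ZF=1 PC=6
Step 27: PC=6 exec 'JNZ 2'. After: A=0 B=0 C=0 D=25 ZF=1 PC=7
Step 28: PC=7 exec 'HALT'. After: A=0 B=0 C=0 D=25 ZF=1 PC=7 HALTED
Total instructions executed: 28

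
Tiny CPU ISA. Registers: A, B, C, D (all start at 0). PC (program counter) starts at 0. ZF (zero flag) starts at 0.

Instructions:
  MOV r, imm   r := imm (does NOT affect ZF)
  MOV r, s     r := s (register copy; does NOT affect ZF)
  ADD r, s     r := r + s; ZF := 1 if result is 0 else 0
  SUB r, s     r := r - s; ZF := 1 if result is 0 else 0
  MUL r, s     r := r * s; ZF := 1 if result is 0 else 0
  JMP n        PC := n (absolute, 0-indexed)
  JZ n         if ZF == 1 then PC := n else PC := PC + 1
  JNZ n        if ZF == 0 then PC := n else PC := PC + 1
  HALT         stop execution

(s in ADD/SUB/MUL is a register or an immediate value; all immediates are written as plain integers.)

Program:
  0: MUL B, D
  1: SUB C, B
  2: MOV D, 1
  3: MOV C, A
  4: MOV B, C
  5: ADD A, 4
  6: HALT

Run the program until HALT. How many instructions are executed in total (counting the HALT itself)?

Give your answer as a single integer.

Step 1: PC=0 exec 'MUL B, D'. After: A=0 B=0 C=0 D=0 ZF=1 PC=1
Step 2: PC=1 exec 'SUB C, B'. After: A=0 B=0 C=0 D=0 ZF=1 PC=2
Step 3: PC=2 exec 'MOV D, 1'. After: A=0 B=0 C=0 D=1 ZF=1 PC=3
Step 4: PC=3 exec 'MOV C, A'. After: A=0 B=0 C=0 D=1 ZF=1 PC=4
Step 5: PC=4 exec 'MOV B, C'. After: A=0 B=0 C=0 D=1 ZF=1 PC=5
Step 6: PC=5 exec 'ADD A, 4'. After: A=4 B=0 C=0 D=1 ZF=0 PC=6
Step 7: PC=6 exec 'HALT'. After: A=4 B=0 C=0 D=1 ZF=0 PC=6 HALTED
Total instructions executed: 7

Answer: 7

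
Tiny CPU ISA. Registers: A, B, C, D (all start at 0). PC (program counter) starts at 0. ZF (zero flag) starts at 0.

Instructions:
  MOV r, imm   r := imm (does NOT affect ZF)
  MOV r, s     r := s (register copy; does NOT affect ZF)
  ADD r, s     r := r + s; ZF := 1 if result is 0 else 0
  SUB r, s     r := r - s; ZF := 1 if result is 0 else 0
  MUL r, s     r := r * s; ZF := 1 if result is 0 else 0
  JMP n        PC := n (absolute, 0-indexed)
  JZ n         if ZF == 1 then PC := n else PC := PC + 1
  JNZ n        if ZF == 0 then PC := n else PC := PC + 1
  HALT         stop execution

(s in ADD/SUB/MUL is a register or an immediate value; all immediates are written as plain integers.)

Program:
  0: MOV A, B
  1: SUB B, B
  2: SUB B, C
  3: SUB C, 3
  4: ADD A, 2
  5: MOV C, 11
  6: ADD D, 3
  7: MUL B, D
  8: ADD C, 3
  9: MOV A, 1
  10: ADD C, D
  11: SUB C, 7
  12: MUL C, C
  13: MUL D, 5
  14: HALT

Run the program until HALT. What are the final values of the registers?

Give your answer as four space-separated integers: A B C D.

Answer: 1 0 100 15

Derivation:
Step 1: PC=0 exec 'MOV A, B'. After: A=0 B=0 C=0 D=0 ZF=0 PC=1
Step 2: PC=1 exec 'SUB B, B'. After: A=0 B=0 C=0 D=0 ZF=1 PC=2
Step 3: PC=2 exec 'SUB B, C'. After: A=0 B=0 C=0 D=0 ZF=1 PC=3
Step 4: PC=3 exec 'SUB C, 3'. After: A=0 B=0 C=-3 D=0 ZF=0 PC=4
Step 5: PC=4 exec 'ADD A, 2'. After: A=2 B=0 C=-3 D=0 ZF=0 PC=5
Step 6: PC=5 exec 'MOV C, 11'. After: A=2 B=0 C=11 D=0 ZF=0 PC=6
Step 7: PC=6 exec 'ADD D, 3'. After: A=2 B=0 C=11 D=3 ZF=0 PC=7
Step 8: PC=7 exec 'MUL B, D'. After: A=2 B=0 C=11 D=3 ZF=1 PC=8
Step 9: PC=8 exec 'ADD C, 3'. After: A=2 B=0 C=14 D=3 ZF=0 PC=9
Step 10: PC=9 exec 'MOV A, 1'. After: A=1 B=0 C=14 D=3 ZF=0 PC=10
Step 11: PC=10 exec 'ADD C, D'. After: A=1 B=0 C=17 D=3 ZF=0 PC=11
Step 12: PC=11 exec 'SUB C, 7'. After: A=1 B=0 C=10 D=3 ZF=0 PC=12
Step 13: PC=12 exec 'MUL C, C'. After: A=1 B=0 C=100 D=3 ZF=0 PC=13
Step 14: PC=13 exec 'MUL D, 5'. After: A=1 B=0 C=100 D=15 ZF=0 PC=14
Step 15: PC=14 exec 'HALT'. After: A=1 B=0 C=100 D=15 ZF=0 PC=14 HALTED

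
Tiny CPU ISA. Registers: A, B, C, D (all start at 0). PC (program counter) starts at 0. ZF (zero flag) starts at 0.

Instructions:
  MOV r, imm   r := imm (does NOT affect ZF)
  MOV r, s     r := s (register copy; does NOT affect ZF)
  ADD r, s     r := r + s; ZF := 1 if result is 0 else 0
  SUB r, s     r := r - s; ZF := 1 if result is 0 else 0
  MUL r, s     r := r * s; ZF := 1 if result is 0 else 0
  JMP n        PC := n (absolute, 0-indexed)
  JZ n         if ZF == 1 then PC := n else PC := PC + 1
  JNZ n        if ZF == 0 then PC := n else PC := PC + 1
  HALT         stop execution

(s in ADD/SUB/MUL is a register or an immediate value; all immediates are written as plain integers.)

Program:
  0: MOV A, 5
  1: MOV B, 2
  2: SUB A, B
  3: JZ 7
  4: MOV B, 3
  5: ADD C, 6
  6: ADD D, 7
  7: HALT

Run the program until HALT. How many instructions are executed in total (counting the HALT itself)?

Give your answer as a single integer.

Step 1: PC=0 exec 'MOV A, 5'. After: A=5 B=0 C=0 D=0 ZF=0 PC=1
Step 2: PC=1 exec 'MOV B, 2'. After: A=5 B=2 C=0 D=0 ZF=0 PC=2
Step 3: PC=2 exec 'SUB A, B'. After: A=3 B=2 C=0 D=0 ZF=0 PC=3
Step 4: PC=3 exec 'JZ 7'. After: A=3 B=2 C=0 D=0 ZF=0 PC=4
Step 5: PC=4 exec 'MOV B, 3'. After: A=3 B=3 C=0 D=0 ZF=0 PC=5
Step 6: PC=5 exec 'ADD C, 6'. After: A=3 B=3 C=6 D=0 ZF=0 PC=6
Step 7: PC=6 exec 'ADD D, 7'. After: A=3 B=3 C=6 D=7 ZF=0 PC=7
Step 8: PC=7 exec 'HALT'. After: A=3 B=3 C=6 D=7 ZF=0 PC=7 HALTED
Total instructions executed: 8

Answer: 8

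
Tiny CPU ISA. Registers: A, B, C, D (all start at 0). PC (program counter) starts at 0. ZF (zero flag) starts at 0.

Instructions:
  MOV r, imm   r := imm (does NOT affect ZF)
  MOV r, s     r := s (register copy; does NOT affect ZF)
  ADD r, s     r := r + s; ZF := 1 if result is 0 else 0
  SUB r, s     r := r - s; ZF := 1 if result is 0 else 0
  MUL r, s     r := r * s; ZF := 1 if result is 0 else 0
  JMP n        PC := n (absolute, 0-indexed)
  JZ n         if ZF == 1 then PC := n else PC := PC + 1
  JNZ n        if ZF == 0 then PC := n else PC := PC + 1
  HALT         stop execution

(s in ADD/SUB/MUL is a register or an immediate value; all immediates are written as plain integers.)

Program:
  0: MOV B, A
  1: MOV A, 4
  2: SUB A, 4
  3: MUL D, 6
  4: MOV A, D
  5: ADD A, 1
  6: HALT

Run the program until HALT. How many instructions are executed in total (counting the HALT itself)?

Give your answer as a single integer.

Answer: 7

Derivation:
Step 1: PC=0 exec 'MOV B, A'. After: A=0 B=0 C=0 D=0 ZF=0 PC=1
Step 2: PC=1 exec 'MOV A, 4'. After: A=4 B=0 C=0 D=0 ZF=0 PC=2
Step 3: PC=2 exec 'SUB A, 4'. After: A=0 B=0 C=0 D=0 ZF=1 PC=3
Step 4: PC=3 exec 'MUL D, 6'. After: A=0 B=0 C=0 D=0 ZF=1 PC=4
Step 5: PC=4 exec 'MOV A, D'. After: A=0 B=0 C=0 D=0 ZF=1 PC=5
Step 6: PC=5 exec 'ADD A, 1'. After: A=1 B=0 C=0 D=0 ZF=0 PC=6
Step 7: PC=6 exec 'HALT'. After: A=1 B=0 C=0 D=0 ZF=0 PC=6 HALTED
Total instructions executed: 7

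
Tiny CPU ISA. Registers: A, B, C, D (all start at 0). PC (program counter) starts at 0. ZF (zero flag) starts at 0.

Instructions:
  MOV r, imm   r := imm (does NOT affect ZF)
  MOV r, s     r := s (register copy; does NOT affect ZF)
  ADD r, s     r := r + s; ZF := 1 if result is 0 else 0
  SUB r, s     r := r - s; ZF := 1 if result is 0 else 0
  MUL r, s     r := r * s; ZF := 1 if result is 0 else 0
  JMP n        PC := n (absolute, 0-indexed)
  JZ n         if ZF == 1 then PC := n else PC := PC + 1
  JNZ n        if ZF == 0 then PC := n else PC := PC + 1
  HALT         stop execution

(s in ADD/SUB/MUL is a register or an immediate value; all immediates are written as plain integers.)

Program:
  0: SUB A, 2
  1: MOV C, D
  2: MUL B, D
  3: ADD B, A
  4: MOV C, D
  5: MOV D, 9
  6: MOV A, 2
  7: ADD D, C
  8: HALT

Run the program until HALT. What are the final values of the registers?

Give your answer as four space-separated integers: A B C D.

Answer: 2 -2 0 9

Derivation:
Step 1: PC=0 exec 'SUB A, 2'. After: A=-2 B=0 C=0 D=0 ZF=0 PC=1
Step 2: PC=1 exec 'MOV C, D'. After: A=-2 B=0 C=0 D=0 ZF=0 PC=2
Step 3: PC=2 exec 'MUL B, D'. After: A=-2 B=0 C=0 D=0 ZF=1 PC=3
Step 4: PC=3 exec 'ADD B, A'. After: A=-2 B=-2 C=0 D=0 ZF=0 PC=4
Step 5: PC=4 exec 'MOV C, D'. After: A=-2 B=-2 C=0 D=0 ZF=0 PC=5
Step 6: PC=5 exec 'MOV D, 9'. After: A=-2 B=-2 C=0 D=9 ZF=0 PC=6
Step 7: PC=6 exec 'MOV A, 2'. After: A=2 B=-2 C=0 D=9 ZF=0 PC=7
Step 8: PC=7 exec 'ADD D, C'. After: A=2 B=-2 C=0 D=9 ZF=0 PC=8
Step 9: PC=8 exec 'HALT'. After: A=2 B=-2 C=0 D=9 ZF=0 PC=8 HALTED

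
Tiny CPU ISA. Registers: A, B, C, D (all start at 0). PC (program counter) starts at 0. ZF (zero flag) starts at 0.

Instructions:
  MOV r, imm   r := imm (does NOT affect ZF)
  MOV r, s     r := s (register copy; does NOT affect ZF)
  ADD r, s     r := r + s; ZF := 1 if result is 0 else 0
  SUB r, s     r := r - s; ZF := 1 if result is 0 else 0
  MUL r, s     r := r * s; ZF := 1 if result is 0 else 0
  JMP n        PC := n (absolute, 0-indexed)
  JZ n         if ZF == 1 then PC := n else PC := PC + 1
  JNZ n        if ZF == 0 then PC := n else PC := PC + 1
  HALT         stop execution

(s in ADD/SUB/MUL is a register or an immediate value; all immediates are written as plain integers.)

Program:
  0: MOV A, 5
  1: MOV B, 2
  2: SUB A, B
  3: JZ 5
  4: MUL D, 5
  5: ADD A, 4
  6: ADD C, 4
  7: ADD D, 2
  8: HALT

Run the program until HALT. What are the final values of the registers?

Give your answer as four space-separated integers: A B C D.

Step 1: PC=0 exec 'MOV A, 5'. After: A=5 B=0 C=0 D=0 ZF=0 PC=1
Step 2: PC=1 exec 'MOV B, 2'. After: A=5 B=2 C=0 D=0 ZF=0 PC=2
Step 3: PC=2 exec 'SUB A, B'. After: A=3 B=2 C=0 D=0 ZF=0 PC=3
Step 4: PC=3 exec 'JZ 5'. After: A=3 B=2 C=0 D=0 ZF=0 PC=4
Step 5: PC=4 exec 'MUL D, 5'. After: A=3 B=2 C=0 D=0 ZF=1 PC=5
Step 6: PC=5 exec 'ADD A, 4'. After: A=7 B=2 C=0 D=0 ZF=0 PC=6
Step 7: PC=6 exec 'ADD C, 4'. After: A=7 B=2 C=4 D=0 ZF=0 PC=7
Step 8: PC=7 exec 'ADD D, 2'. After: A=7 B=2 C=4 D=2 ZF=0 PC=8
Step 9: PC=8 exec 'HALT'. After: A=7 B=2 C=4 D=2 ZF=0 PC=8 HALTED

Answer: 7 2 4 2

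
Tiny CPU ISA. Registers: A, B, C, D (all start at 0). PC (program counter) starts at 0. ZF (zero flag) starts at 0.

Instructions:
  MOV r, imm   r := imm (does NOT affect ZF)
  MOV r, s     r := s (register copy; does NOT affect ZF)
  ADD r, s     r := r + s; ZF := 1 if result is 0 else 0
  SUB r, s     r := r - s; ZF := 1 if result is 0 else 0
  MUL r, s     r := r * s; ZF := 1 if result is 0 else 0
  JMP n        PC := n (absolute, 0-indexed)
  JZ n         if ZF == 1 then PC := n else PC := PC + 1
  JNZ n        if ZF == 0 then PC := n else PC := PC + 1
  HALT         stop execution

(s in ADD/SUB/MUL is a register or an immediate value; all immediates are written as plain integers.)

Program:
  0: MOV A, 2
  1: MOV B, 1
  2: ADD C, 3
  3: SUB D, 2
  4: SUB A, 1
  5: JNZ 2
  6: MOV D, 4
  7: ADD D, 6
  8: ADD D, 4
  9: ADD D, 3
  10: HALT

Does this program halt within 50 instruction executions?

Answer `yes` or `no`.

Step 1: PC=0 exec 'MOV A, 2'. After: A=2 B=0 C=0 D=0 ZF=0 PC=1
Step 2: PC=1 exec 'MOV B, 1'. After: A=2 B=1 C=0 D=0 ZF=0 PC=2
Step 3: PC=2 exec 'ADD C, 3'. After: A=2 B=1 C=3 D=0 ZF=0 PC=3
Step 4: PC=3 exec 'SUB D, 2'. After: A=2 B=1 C=3 D=-2 ZF=0 PC=4
Step 5: PC=4 exec 'SUB A, 1'. After: A=1 B=1 C=3 D=-2 ZF=0 PC=5
Step 6: PC=5 exec 'JNZ 2'. After: A=1 B=1 C=3 D=-2 ZF=0 PC=2
Step 7: PC=2 exec 'ADD C, 3'. After: A=1 B=1 C=6 D=-2 ZF=0 PC=3
Step 8: PC=3 exec 'SUB D, 2'. After: A=1 B=1 C=6 D=-4 ZF=0 PC=4
Step 9: PC=4 exec 'SUB A, 1'. After: A=0 B=1 C=6 D=-4 ZF=1 PC=5
Step 10: PC=5 exec 'JNZ 2'. After: A=0 B=1 C=6 D=-4 ZF=1 PC=6
Step 11: PC=6 exec 'MOV D, 4'. After: A=0 B=1 C=6 D=4 ZF=1 PC=7
Step 12: PC=7 exec 'ADD D, 6'. After: A=0 B=1 C=6 D=10 ZF=0 PC=8
Step 13: PC=8 exec 'ADD D, 4'. After: A=0 B=1 C=6 D=14 ZF=0 PC=9
Step 14: PC=9 exec 'ADD D, 3'. After: A=0 B=1 C=6 D=17 ZF=0 PC=10
Step 15: PC=10 exec 'HALT'. After: A=0 B=1 C=6 D=17 ZF=0 PC=10 HALTED

Answer: yes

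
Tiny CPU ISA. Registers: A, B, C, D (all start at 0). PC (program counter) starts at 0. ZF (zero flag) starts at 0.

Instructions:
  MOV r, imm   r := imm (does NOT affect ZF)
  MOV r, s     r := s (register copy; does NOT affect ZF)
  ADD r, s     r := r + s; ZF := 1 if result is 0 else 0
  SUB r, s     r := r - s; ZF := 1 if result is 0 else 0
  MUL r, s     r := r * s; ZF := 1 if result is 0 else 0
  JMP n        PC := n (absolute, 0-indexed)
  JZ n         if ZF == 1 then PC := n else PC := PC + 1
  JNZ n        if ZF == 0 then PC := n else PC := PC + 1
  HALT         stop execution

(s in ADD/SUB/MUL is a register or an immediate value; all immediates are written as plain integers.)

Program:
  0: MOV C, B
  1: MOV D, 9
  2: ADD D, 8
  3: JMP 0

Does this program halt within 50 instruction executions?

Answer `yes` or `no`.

Answer: no

Derivation:
Step 1: PC=0 exec 'MOV C, B'. After: A=0 B=0 C=0 D=0 ZF=0 PC=1
Step 2: PC=1 exec 'MOV D, 9'. After: A=0 B=0 C=0 D=9 ZF=0 PC=2
Step 3: PC=2 exec 'ADD D, 8'. After: A=0 B=0 C=0 D=17 ZF=0 PC=3
Step 4: PC=3 exec 'JMP 0'. After: A=0 B=0 C=0 D=17 ZF=0 PC=0
Step 5: PC=0 exec 'MOV C, B'. After: A=0 B=0 C=0 D=17 ZF=0 PC=1
Step 6: PC=1 exec 'MOV D, 9'. After: A=0 B=0 C=0 D=9 ZF=0 PC=2
State after step 6 equals state after step 2: the program is in a cycle of length 4 and will never halt.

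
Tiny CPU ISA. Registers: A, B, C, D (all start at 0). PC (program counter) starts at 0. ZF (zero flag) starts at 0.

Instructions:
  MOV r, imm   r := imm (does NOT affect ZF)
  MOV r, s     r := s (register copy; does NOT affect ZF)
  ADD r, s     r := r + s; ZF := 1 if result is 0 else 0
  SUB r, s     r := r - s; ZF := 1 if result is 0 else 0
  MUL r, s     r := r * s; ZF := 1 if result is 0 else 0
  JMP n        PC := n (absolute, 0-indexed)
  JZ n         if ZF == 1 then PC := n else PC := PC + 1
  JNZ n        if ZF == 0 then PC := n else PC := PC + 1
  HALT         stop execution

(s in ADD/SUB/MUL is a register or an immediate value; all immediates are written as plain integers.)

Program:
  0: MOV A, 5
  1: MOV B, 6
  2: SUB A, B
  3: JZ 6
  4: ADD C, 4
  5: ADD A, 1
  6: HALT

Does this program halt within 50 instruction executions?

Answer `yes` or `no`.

Step 1: PC=0 exec 'MOV A, 5'. After: A=5 B=0 C=0 D=0 ZF=0 PC=1
Step 2: PC=1 exec 'MOV B, 6'. After: A=5 B=6 C=0 D=0 ZF=0 PC=2
Step 3: PC=2 exec 'SUB A, B'. After: A=-1 B=6 C=0 D=0 ZF=0 PC=3
Step 4: PC=3 exec 'JZ 6'. After: A=-1 B=6 C=0 D=0 ZF=0 PC=4
Step 5: PC=4 exec 'ADD C, 4'. After: A=-1 B=6 C=4 D=0 ZF=0 PC=5
Step 6: PC=5 exec 'ADD A, 1'. After: A=0 B=6 C=4 D=0 ZF=1 PC=6
Step 7: PC=6 exec 'HALT'. After: A=0 B=6 C=4 D=0 ZF=1 PC=6 HALTED

Answer: yes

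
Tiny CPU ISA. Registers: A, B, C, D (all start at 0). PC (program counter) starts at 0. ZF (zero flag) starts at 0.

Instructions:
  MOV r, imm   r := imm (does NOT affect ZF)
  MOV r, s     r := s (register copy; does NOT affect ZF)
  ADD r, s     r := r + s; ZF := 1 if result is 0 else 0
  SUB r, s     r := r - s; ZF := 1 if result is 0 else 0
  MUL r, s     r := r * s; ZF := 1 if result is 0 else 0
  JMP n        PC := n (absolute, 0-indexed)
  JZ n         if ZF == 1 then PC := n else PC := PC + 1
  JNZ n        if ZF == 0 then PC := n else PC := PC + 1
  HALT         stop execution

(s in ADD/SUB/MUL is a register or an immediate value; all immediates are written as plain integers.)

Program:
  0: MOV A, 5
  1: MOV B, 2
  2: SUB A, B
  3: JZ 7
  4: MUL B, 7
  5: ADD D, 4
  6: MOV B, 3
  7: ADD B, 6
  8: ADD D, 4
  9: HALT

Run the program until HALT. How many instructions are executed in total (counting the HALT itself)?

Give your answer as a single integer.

Step 1: PC=0 exec 'MOV A, 5'. After: A=5 B=0 C=0 D=0 ZF=0 PC=1
Step 2: PC=1 exec 'MOV B, 2'. After: A=5 B=2 C=0 D=0 ZF=0 PC=2
Step 3: PC=2 exec 'SUB A, B'. After: A=3 B=2 C=0 D=0 ZF=0 PC=3
Step 4: PC=3 exec 'JZ 7'. After: A=3 B=2 C=0 D=0 ZF=0 PC=4
Step 5: PC=4 exec 'MUL B, 7'. After: A=3 B=14 C=0 D=0 ZF=0 PC=5
Step 6: PC=5 exec 'ADD D, 4'. After: A=3 B=14 C=0 D=4 ZF=0 PC=6
Step 7: PC=6 exec 'MOV B, 3'. After: A=3 B=3 C=0 D=4 ZF=0 PC=7
Step 8: PC=7 exec 'ADD B, 6'. After: A=3 B=9 C=0 D=4 ZF=0 PC=8
Step 9: PC=8 exec 'ADD D, 4'. After: A=3 B=9 C=0 D=8 ZF=0 PC=9
Step 10: PC=9 exec 'HALT'. After: A=3 B=9 C=0 D=8 ZF=0 PC=9 HALTED
Total instructions executed: 10

Answer: 10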